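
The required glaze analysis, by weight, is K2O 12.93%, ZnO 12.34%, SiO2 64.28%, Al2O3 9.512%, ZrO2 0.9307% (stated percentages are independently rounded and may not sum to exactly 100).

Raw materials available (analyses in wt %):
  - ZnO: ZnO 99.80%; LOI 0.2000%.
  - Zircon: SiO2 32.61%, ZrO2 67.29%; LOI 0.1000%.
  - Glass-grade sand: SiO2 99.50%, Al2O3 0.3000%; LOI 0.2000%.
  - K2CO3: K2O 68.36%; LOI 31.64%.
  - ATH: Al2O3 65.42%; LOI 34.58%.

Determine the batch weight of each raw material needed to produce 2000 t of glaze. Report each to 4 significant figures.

Values along the way are shown rounded to 4 significant digits across the worked steps; the whole derivation holds full float precision in every operation; every reported number is rounded once only — all derived quantities (the five compositions, yield, LOI, the totals, net glass mass) are re-derived at full precision from the batch weights per 2000 t of glass, exactly as printed in question or answer.
Target masses of each oxide per 2000 t glaze:
  K2O: 12.93% × 2000 = 258.6 t
  ZnO: 12.34% × 2000 = 246.8 t
  SiO2: 64.28% × 2000 = 1286 t
  Al2O3: 9.512% × 2000 = 190.2 t
  ZrO2: 0.9307% × 2000 = 18.61 t
Balance tally, oxide-wise, applying the batch weights above, against the basis in use (delivered sums recover each target inside rounding margins):
  K2O: 378.3·0.6836 = 258.6 t (target 258.6 t)
  ZnO: 247.3·0.9980 = 246.8 t (target 246.8 t)
  SiO2: 27.66·0.3261 + 1283·0.9950 = 1286 t (target 1286 t)
  Al2O3: 1283·0.003000 + 284.9·0.6542 = 190.2 t (target 190.2 t)
  ZrO2: 27.66·0.6729 = 18.61 t (target 18.61 t)
Glass-mass closure: total batch − LOI = 2000 t (the targets, summed, come to 2000 t; the stated basis being 2000 t — gaps are rounding artifacts).
Adding the batch up: Σ batch = 2221 t; Σ batch·LOI gives LOI loss = 221.3 t; yield: glass divided by total = 90.04%.

Batch per 2000 t glaze:
  ZnO: 247.3 t
  Zircon: 27.66 t
  Glass-grade sand: 1283 t
  K2CO3: 378.3 t
  ATH: 284.9 t
Total batch = 2221 t; LOI loss = 221.3 t; yield = 90.04%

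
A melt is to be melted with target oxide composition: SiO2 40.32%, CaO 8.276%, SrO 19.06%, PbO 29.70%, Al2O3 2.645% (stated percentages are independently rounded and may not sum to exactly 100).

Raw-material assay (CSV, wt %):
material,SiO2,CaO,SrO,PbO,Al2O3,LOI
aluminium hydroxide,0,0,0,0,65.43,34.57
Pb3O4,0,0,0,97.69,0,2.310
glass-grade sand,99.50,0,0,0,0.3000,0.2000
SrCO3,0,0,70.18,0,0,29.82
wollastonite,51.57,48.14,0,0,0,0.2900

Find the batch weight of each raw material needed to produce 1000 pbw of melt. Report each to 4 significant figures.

Batch per 1000 pbw melt:
  aluminium hydroxide: 38.98 pbw
  Pb3O4: 304.0 pbw
  glass-grade sand: 316.1 pbw
  SrCO3: 271.6 pbw
  wollastonite: 171.9 pbw
Total batch = 1103 pbw; LOI loss = 102.6 pbw; yield = 90.69%

All arithmetic runs at full float precision in every operation — the intermediate values appear rounded to 4 significant figures on the page; a single rounding produces every reported value. Derived quantities, which include LOI, glass mass, five oxide percentages, the totals, yield, are re-derived in exact precision, exactly as shown in question or answer, using the weight values per 1000 pbw of glass.
Target masses of each oxide per 1000 pbw melt:
  SiO2: 40.32% × 1000 = 403.2 pbw
  CaO: 8.276% × 1000 = 82.76 pbw
  SrO: 19.06% × 1000 = 190.6 pbw
  PbO: 29.70% × 1000 = 297.0 pbw
  Al2O3: 2.645% × 1000 = 26.45 pbw
Balance tally, oxide-wise, with the batch weights as given, per the basis as stated (every target is met by its sum inside rounding margins):
  SiO2: 316.1·0.9950 + 171.9·0.5157 = 403.2 pbw (target 403.2 pbw)
  CaO: 171.9·0.4814 = 82.75 pbw (target 82.76 pbw)
  SrO: 271.6·0.7018 = 190.6 pbw (target 190.6 pbw)
  PbO: 304.0·0.9769 = 297.0 pbw (target 297.0 pbw)
  Al2O3: 38.98·0.6543 + 316.1·0.003000 = 26.45 pbw (target 26.45 pbw)
Mass balance on the glass: net batch after ignition = 1000 pbw (summing oxide targets gives 1000 pbw; stated basis 1000 pbw — gaps are rounding artifacts).
Whole-batch sum: Σ batch = 1103 pbw; ignition loss, Σ(batch × LOI) = 102.6 pbw; the yield ratio, glass ÷ batch: 90.69%.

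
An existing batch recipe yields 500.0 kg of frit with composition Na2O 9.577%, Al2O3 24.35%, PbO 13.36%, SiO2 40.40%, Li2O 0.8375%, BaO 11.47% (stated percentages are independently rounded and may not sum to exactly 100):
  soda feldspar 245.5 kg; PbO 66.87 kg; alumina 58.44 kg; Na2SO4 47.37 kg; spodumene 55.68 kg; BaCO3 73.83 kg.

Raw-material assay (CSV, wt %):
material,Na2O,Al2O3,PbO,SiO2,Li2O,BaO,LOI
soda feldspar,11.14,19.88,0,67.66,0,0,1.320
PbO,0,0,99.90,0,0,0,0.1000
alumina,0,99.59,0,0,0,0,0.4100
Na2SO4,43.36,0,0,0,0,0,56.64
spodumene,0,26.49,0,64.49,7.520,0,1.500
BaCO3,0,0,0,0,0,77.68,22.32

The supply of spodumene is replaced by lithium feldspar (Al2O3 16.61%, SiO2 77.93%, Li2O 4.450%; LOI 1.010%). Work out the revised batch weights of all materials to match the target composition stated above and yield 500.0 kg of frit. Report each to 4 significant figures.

Revised batch per 500.0 kg frit:
  soda feldspar: 190.2 kg
  PbO: 66.87 kg
  alumina: 68.60 kg
  Na2SO4: 61.58 kg
  lithium feldspar: 94.10 kg
  BaCO3: 73.83 kg
Total batch = 555.2 kg; LOI loss = 55.17 kg

Each numeric step carries exact precision end to end — intermediates appear, rounded to four significant figures, when written out; each reported value includes exactly one rounding. The derived quantities, including the six compositions, yield, glass mass, totals, LOI, are computed starting from the weights at 500.0 kg of glass in full float precision, as set out in the question or the answer.
Target oxide masses per 500.0 kg frit:
  Na2O: 9.577% × 500.0 = 47.88 kg
  Al2O3: 24.35% × 500.0 = 121.8 kg
  PbO: 13.36% × 500.0 = 66.80 kg
  SiO2: 40.40% × 500.0 = 202.0 kg
  Li2O: 0.8375% × 500.0 = 4.188 kg
  BaO: 11.47% × 500.0 = 57.35 kg
Verifying the oxide balance per the reported batch figures, at the basis given (every target is met by its sum up to rounding of the answer):
  Na2O: 190.2·0.1114 + 61.58·0.4336 = 47.89 kg (target 47.88 kg)
  Al2O3: 190.2·0.1988 + 68.60·0.9959 + 94.10·0.1661 = 121.8 kg (target 121.8 kg)
  PbO: 66.87·0.9990 = 66.80 kg (target 66.80 kg)
  SiO2: 190.2·0.6766 + 94.10·0.7793 = 202.0 kg (target 202.0 kg)
  Li2O: 94.10·0.04450 = 4.187 kg (target 4.188 kg)
  BaO: 73.83·0.7768 = 57.35 kg (target 57.35 kg)
Glass-mass closure: net batch after ignition = 500.0 kg (targets for the oxides total 500.0 kg; the stated basis being 500.0 kg — deltas are rounding alone).
Summing the batch: Σ batch = 555.2 kg; ignition loss, Σ(batch × LOI) = 55.17 kg; as yield: glass ÷ batch → 90.06%.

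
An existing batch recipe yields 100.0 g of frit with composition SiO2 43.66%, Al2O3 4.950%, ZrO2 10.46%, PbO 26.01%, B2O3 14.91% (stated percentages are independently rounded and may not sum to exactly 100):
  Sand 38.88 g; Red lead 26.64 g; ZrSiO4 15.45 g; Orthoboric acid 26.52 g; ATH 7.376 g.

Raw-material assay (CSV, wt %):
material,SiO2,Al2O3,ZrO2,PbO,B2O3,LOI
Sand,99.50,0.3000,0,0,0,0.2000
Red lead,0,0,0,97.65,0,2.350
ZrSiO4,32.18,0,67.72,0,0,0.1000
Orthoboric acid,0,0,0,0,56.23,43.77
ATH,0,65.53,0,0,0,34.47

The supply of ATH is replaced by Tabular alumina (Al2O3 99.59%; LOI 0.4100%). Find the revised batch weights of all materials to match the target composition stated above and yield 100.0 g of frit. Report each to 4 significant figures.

Revised batch per 100.0 g frit:
  Sand: 38.88 g
  Red lead: 26.64 g
  ZrSiO4: 15.45 g
  Orthoboric acid: 26.52 g
  Tabular alumina: 4.853 g
Total batch = 112.3 g; LOI loss = 12.35 g

Rounding to 4 significant figures extends to each mid-chain value as printed. All arithmetic maintains full float precision throughout. Exactly one rounding lands on each reported number — all derived quantities are recomputed from the batch weights on 100.0 g of glass at full precision (five oxide percentages, totals, the yield, LOI, glass mass) as set out in question or answer.
Target masses of each oxide per 100.0 g frit:
  SiO2: 43.66% × 100.0 = 43.66 g
  Al2O3: 4.950% × 100.0 = 4.950 g
  ZrO2: 10.46% × 100.0 = 10.46 g
  PbO: 26.01% × 100.0 = 26.01 g
  B2O3: 14.91% × 100.0 = 14.91 g
Verifying the oxide balance using the reported weights, against the basis in use (every target is met by its sum within answer rounding):
  SiO2: 38.88·0.9950 + 15.45·0.3218 = 43.66 g (target 43.66 g)
  Al2O3: 38.88·0.003000 + 4.853·0.9959 = 4.950 g (target 4.950 g)
  ZrO2: 15.45·0.6772 = 10.46 g (target 10.46 g)
  PbO: 26.64·0.9765 = 26.01 g (target 26.01 g)
  B2O3: 26.52·0.5623 = 14.91 g (target 14.91 g)
Auditing the glass mass value: total batch − LOI = 100.0 g (the Σ of target masses is 99.99 g; the stated basis being 100.0 g — any gap is answer rounding).
Adding the batch up: Σ batch = 112.3 g; loss to ignition Σ batch·LOI = 12.35 g; yield: glass divided by total = 89.01%.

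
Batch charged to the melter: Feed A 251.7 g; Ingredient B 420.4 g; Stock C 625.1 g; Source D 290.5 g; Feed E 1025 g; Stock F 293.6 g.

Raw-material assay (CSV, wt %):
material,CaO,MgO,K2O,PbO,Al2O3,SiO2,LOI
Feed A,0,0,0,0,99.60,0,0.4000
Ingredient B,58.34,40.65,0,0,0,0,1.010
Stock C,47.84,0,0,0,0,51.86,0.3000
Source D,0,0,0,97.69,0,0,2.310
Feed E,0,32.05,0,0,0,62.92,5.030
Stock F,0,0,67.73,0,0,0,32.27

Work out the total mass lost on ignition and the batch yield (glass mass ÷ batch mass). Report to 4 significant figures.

Exact precision is maintained through the solve; the intermediate values appear rounded off to 4 significant digits across the worked steps; each reported value undergoes a single rounding — all derived quantities are carried starting from the weights for 2746 g of glass at full float precision (yield, the six compositions, net glass mass, LOI, totals), exactly as printed in the problem or the answer.
Per-material ignition loss:
  Feed A: 251.7 × 0.004000 = 1.007 g
  Ingredient B: 420.4 × 0.01010 = 4.246 g
  Stock C: 625.1 × 0.003000 = 1.875 g
  Source D: 290.5 × 0.02310 = 6.711 g
  Feed E: 1025 × 0.05030 = 51.56 g
  Stock F: 293.6 × 0.3227 = 94.74 g
Total LOI = 160.1 g
Glass = batch − LOI = 2906 − 160.1 = 2746 g

LOI loss = 160.1 g; glass = 2746 g; yield = 94.49%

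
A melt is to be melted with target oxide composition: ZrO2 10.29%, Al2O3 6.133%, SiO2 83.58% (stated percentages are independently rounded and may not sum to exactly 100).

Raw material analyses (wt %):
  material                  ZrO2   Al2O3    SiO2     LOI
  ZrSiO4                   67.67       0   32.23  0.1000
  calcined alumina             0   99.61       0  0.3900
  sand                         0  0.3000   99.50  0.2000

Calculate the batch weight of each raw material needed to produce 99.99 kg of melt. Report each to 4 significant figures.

The intermediate values are displayed rounded to four significant figures in the working; all arithmetic holds exact precision through every step — each reported result takes a single rounding — derived quantities, including the three compositions, net glass mass, ignition loss, the yield, the totals, are carried from the batch weights for 99.99 kg of glass at full float precision, as they appear in the problem or answer text.
Target oxide masses per 99.99 kg melt:
  ZrO2: 10.29% × 99.99 = 10.29 kg
  Al2O3: 6.133% × 99.99 = 6.132 kg
  SiO2: 83.58% × 99.99 = 83.57 kg
Balance tally, oxide-wise, applying the batch weights above, relative to the basis at hand (sum by sum, the targets are met inside rounding margins):
  ZrO2: 15.20·0.6767 = 10.29 kg (target 10.29 kg)
  Al2O3: 5.918·0.9961 + 79.07·0.003000 = 6.132 kg (target 6.132 kg)
  SiO2: 15.20·0.3223 + 79.07·0.9950 = 83.57 kg (target 83.57 kg)
Glass-mass sanity pass: the batch minus its LOI: 99.99 kg (targets for the oxides total 99.99 kg; versus the stated basis of 99.99 kg — a pure rounding effect).
Batch grand total — Σ batch = 100.2 kg; LOI removed, Σ of batch·LOI: 0.1964 kg; yield, glass over the total, = 99.80%.

Batch per 99.99 kg melt:
  ZrSiO4: 15.20 kg
  calcined alumina: 5.918 kg
  sand: 79.07 kg
Total batch = 100.2 kg; LOI loss = 0.1964 kg; yield = 99.80%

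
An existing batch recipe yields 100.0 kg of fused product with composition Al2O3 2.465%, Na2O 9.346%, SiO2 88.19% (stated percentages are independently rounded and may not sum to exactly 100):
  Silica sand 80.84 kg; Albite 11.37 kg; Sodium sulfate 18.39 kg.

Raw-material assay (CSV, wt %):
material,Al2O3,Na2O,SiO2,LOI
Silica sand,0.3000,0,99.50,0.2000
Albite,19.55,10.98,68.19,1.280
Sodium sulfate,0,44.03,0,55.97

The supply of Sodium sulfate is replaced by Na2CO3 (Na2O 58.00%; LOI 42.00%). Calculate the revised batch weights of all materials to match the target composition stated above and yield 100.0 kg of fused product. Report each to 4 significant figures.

Revised batch per 100.0 kg fused product:
  Silica sand: 80.84 kg
  Albite: 11.37 kg
  Na2CO3: 13.96 kg
Total batch = 106.2 kg; LOI loss = 6.170 kg

The whole derivation keeps full float precision throughout. Values along the way appear (rounded to four significant digits) in the printout. Each reported result receives exactly one rounding — all derived quantities (the three compositions, glass mass, the yield, totals, ignition loss) are re-derived at full precision starting from the weights on 100.0 kg of glass as set out in the problem or the answer.
Target masses of each oxide per 100.0 kg fused product:
  Al2O3: 2.465% × 100.0 = 2.465 kg
  Na2O: 9.346% × 100.0 = 9.346 kg
  SiO2: 88.19% × 100.0 = 88.19 kg
Sums-versus-targets review from the weights as reported, against the basis in use (every target is met by its sum up to rounding of the answer):
  Al2O3: 80.84·0.003000 + 11.37·0.1955 = 2.465 kg (target 2.465 kg)
  Na2O: 11.37·0.1098 + 13.96·0.5800 = 9.345 kg (target 9.346 kg)
  SiO2: 80.84·0.9950 + 11.37·0.6819 = 88.19 kg (target 88.19 kg)
Auditing the glass mass value: total batch − LOI = 100.0 kg (oxide target masses add up to 100.0 kg; the stated basis being 100.0 kg — a pure rounding effect).
Whole-batch sum: Σ batch = 106.2 kg; the LOI term Σ batch·LOI equals 6.170 kg; as yield: glass ÷ batch → 94.19%.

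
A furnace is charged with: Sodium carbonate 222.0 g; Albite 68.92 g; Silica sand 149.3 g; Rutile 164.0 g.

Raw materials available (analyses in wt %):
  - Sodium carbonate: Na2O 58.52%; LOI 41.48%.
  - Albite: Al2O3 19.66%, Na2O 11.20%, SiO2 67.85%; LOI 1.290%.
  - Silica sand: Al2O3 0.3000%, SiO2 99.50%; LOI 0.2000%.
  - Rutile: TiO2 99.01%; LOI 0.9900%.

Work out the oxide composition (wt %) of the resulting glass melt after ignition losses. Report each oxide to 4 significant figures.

Glass mass = 509.3 g (batch 604.2 − LOI 94.90).
Composition: Al2O3 2.748%, TiO2 31.88%, Na2O 27.02%, SiO2 38.35%

The intermediate values are displayed, with 4-significant-digit rounding, when written out. The whole derivation runs at exact precision from first step to last — a single rounding finalizes each reported result; all derived quantities (glass mass, yield, ignition loss, the four compositions, totals) are computed at full precision from the weighed amounts at 509.3 g of glass as they appear in the problem or answer text.
Oxide-by-oxide delivered mass:
  Al2O3: 68.92·0.1966 + 149.3·0.003000 = 14.00 g
  TiO2: 164.0·0.9901 = 162.4 g
  Na2O: 222.0·0.5852 + 68.92·0.1120 = 137.6 g
  SiO2: 68.92·0.6785 + 149.3·0.9950 = 195.3 g
LOI: 222.0·0.4148 + 68.92·0.01290 + 149.3·0.002000 + 164.0·0.009900 = 94.90 g
batch − LOI leaves glass = 604.2 − 94.90 = 509.3 g (matching Σ of the oxides)
percent by weight: oxide/glass ×100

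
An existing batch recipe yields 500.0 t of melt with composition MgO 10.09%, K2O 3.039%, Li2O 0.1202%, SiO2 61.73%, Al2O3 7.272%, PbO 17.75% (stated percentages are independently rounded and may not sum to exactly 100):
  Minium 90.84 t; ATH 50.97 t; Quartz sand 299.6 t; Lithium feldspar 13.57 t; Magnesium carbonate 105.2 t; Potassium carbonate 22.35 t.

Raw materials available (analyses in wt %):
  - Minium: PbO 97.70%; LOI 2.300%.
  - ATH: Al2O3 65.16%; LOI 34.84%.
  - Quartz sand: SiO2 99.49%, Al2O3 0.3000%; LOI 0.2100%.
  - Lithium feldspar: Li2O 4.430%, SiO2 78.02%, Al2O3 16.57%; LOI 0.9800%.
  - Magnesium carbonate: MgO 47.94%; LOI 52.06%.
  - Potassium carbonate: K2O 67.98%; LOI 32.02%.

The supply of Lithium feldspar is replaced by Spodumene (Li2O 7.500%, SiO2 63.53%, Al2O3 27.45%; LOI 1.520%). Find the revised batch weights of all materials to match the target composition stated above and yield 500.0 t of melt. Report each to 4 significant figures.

Mid-chain values appear rounded off to 4 significant digits in the working — exact precision is kept at all times — every reported figure undergoes a single rounding; all derived quantities, including yield, totals, six oxide percentages, ignition loss, net glass mass, are recomputed starting from the weights per 500.0 t of glass at full precision as they appear in question or answer.
Oxide mass targets, per 500.0 t melt:
  MgO: 10.09% × 500.0 = 50.45 t
  K2O: 3.039% × 500.0 = 15.20 t
  Li2O: 0.1202% × 500.0 = 0.6010 t
  SiO2: 61.73% × 500.0 = 308.6 t
  Al2O3: 7.272% × 500.0 = 36.36 t
  PbO: 17.75% × 500.0 = 88.75 t
Mass-balance tally per oxide per the reported batch figures, for the quoted basis mass (delivered sums recover each target up to rounding of the answer):
  MgO: 105.2·0.4794 = 50.43 t (target 50.45 t)
  K2O: 22.35·0.6798 = 15.19 t (target 15.20 t)
  Li2O: 8.013·0.07500 = 0.6010 t (target 0.6010 t)
  SiO2: 305.1·0.9949 + 8.013·0.6353 = 308.6 t (target 308.6 t)
  Al2O3: 51.02·0.6516 + 305.1·0.003000 + 8.013·0.2745 = 36.36 t (target 36.36 t)
  PbO: 90.84·0.9770 = 88.75 t (target 88.75 t)
Glass-mass sanity pass: whole batch net of LOI = 500.0 t (the targets, summed, come to 500.0 t; stated basis 500.0 t — any gap is answer rounding).
Batch total: Σ batch = 582.5 t; the LOI term Σ batch·LOI equals 82.55 t; yield, glass over the total, = 85.83%.

Revised batch per 500.0 t melt:
  Minium: 90.84 t
  ATH: 51.02 t
  Quartz sand: 305.1 t
  Spodumene: 8.013 t
  Magnesium carbonate: 105.2 t
  Potassium carbonate: 22.35 t
Total batch = 582.5 t; LOI loss = 82.55 t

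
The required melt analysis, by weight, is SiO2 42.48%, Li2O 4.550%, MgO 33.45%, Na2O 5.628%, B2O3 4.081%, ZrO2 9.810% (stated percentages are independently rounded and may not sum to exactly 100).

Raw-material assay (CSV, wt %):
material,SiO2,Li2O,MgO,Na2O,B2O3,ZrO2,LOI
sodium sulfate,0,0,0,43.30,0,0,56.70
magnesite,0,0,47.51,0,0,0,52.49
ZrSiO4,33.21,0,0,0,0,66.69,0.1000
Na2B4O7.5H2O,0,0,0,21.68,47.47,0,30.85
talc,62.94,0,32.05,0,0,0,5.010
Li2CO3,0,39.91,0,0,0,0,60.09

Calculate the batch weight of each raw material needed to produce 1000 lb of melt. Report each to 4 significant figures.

Batch per 1000 lb melt:
  sodium sulfate: 86.93 lb
  magnesite: 301.1 lb
  ZrSiO4: 147.1 lb
  Na2B4O7.5H2O: 85.97 lb
  talc: 597.3 lb
  Li2CO3: 114.0 lb
Total batch = 1332 lb; LOI loss = 332.4 lb; yield = 75.05%

In-progress results appear rounded to four significant figures between the steps — all internal work holds full precision from start to finish — every reported number is rounded only once; derived quantities (ignition loss, totals, net glass mass, the yield, the six compositions) are carried from the batch weights on 1000 lb of glass at exact precision, as given in problem or answer.
Target oxide masses per 1000 lb melt:
  SiO2: 42.48% × 1000 = 424.8 lb
  Li2O: 4.550% × 1000 = 45.50 lb
  MgO: 33.45% × 1000 = 334.5 lb
  Na2O: 5.628% × 1000 = 56.28 lb
  B2O3: 4.081% × 1000 = 40.81 lb
  ZrO2: 9.810% × 1000 = 98.10 lb
Balance tally, oxide-wise, on the weights just shown, relative to the basis at hand (target by target, the sums agree modulo rounding of the values):
  SiO2: 147.1·0.3321 + 597.3·0.6294 = 424.8 lb (target 424.8 lb)
  Li2O: 114.0·0.3991 = 45.50 lb (target 45.50 lb)
  MgO: 301.1·0.4751 + 597.3·0.3205 = 334.5 lb (target 334.5 lb)
  Na2O: 86.93·0.4330 + 85.97·0.2168 = 56.28 lb (target 56.28 lb)
  B2O3: 85.97·0.4747 = 40.81 lb (target 40.81 lb)
  ZrO2: 147.1·0.6669 = 98.10 lb (target 98.10 lb)
Glass-mass sanity pass: batch Σ − ignition loss = 1000 lb (per-oxide target masses sum to 1000 lb; with the basis standing at 1000 lb — any gap is answer rounding).
Batch grand total — Σ batch = 1332 lb; Σ batch·LOI gives LOI loss = 332.4 lb; yield: glass divided by total = 75.05%.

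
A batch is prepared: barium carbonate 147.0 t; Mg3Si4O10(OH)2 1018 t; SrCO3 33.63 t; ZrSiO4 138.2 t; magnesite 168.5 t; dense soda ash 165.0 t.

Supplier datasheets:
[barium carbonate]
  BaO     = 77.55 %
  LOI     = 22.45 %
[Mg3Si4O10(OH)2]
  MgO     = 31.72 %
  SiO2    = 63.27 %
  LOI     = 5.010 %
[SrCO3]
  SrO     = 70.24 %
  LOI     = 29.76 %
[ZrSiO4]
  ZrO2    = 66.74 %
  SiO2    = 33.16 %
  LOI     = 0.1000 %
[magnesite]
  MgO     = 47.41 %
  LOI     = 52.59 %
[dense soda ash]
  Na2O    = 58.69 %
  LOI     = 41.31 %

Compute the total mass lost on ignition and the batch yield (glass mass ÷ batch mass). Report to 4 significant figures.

LOI loss = 250.9 t; glass = 1419 t; yield = 84.98%

Every computation keeps full precision in every operation — working values appear rounded to four significant figures — every reported number is rounded exactly once; the derived quantities (six oxide percentages, LOI, glass mass, the totals, the yield) are rebuilt from the weighed amounts at 1419 t of glass in full float precision as given in the problem or answer text.
Each material's LOI contribution:
  barium carbonate: 147.0 × 0.2245 = 33.00 t
  Mg3Si4O10(OH)2: 1018 × 0.05010 = 51.00 t
  SrCO3: 33.63 × 0.2976 = 10.01 t
  ZrSiO4: 138.2 × 0.001000 = 0.1382 t
  magnesite: 168.5 × 0.5259 = 88.61 t
  dense soda ash: 165.0 × 0.4131 = 68.16 t
Total LOI = 250.9 t
Glass = batch − LOI = 1670 − 250.9 = 1419 t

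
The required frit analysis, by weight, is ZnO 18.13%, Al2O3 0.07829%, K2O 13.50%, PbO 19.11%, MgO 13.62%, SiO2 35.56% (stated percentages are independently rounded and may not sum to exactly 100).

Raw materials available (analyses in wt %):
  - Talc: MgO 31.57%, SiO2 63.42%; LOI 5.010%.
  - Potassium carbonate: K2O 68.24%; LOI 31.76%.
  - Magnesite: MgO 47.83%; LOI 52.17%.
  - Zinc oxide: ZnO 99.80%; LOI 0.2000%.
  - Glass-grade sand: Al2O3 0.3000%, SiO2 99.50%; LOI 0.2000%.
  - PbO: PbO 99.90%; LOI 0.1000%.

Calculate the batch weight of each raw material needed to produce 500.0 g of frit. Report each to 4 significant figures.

Batch per 500.0 g frit:
  Talc: 75.64 g
  Potassium carbonate: 98.92 g
  Magnesite: 92.46 g
  Zinc oxide: 90.83 g
  Glass-grade sand: 130.5 g
  PbO: 95.65 g
Total batch = 584.0 g; LOI loss = 83.98 g; yield = 85.62%

Values along the way are printed, with 4-significant-figure rounding, within the worked lines. Every computation maintains full precision at every stage — exactly one rounding lands on every reported result; the derived quantities are carried from the weighed amounts at 500.0 g of glass at exact precision (six oxide percentages, yield, LOI, glass mass, the totals), as given in the question or the answer.
Target oxide masses per 500.0 g frit:
  ZnO: 18.13% × 500.0 = 90.65 g
  Al2O3: 0.07829% × 500.0 = 0.3914 g
  K2O: 13.50% × 500.0 = 67.50 g
  PbO: 19.11% × 500.0 = 95.55 g
  MgO: 13.62% × 500.0 = 68.10 g
  SiO2: 35.56% × 500.0 = 177.8 g
A balance pass over the oxides, with the batch weights as given, per the basis as stated (sums match the target masses up to rounding of the answer):
  ZnO: 90.83·0.9980 = 90.65 g (target 90.65 g)
  Al2O3: 130.5·0.003000 = 0.3915 g (target 0.3914 g)
  K2O: 98.92·0.6824 = 67.50 g (target 67.50 g)
  PbO: 95.65·0.9990 = 95.55 g (target 95.55 g)
  MgO: 75.64·0.3157 + 92.46·0.4783 = 68.10 g (target 68.10 g)
  SiO2: 75.64·0.6342 + 130.5·0.9950 = 177.8 g (target 177.8 g)
Auditing the glass mass value: the batch minus its LOI: 500.0 g (per-oxide target masses sum to 500.0 g; against the stated basis, 500.0 g — differing by rounding only).
Batch grand total — Σ batch = 584.0 g; loss to ignition Σ batch·LOI = 83.98 g; glass ÷ batch gives a yield of 85.62%.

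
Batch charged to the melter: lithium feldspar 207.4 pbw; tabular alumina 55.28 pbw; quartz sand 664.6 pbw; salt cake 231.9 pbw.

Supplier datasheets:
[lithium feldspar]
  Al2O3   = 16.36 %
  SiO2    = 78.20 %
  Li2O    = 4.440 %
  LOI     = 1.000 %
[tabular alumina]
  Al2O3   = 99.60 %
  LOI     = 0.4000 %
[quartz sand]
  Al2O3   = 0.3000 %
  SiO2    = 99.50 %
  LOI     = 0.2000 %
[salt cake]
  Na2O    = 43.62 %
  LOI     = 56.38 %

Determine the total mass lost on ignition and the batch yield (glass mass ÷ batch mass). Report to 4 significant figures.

In-progress results are shown, with 4-significant-digit rounding, when written out; all internal work runs at full precision from first step to last. Every reported number includes exactly one rounding; derived quantities (ignition loss, the totals, four oxide percentages, glass mass, the yield) are re-derived in full precision from the weighed amounts for 1025 pbw of glass as quoted within the problem or answer text.
LOI of each material in turn:
  lithium feldspar: 207.4 × 0.01000 = 2.074 pbw
  tabular alumina: 55.28 × 0.004000 = 0.2211 pbw
  quartz sand: 664.6 × 0.002000 = 1.329 pbw
  salt cake: 231.9 × 0.5638 = 130.7 pbw
Total LOI = 134.4 pbw
Glass = batch − LOI = 1159 − 134.4 = 1025 pbw

LOI loss = 134.4 pbw; glass = 1025 pbw; yield = 88.41%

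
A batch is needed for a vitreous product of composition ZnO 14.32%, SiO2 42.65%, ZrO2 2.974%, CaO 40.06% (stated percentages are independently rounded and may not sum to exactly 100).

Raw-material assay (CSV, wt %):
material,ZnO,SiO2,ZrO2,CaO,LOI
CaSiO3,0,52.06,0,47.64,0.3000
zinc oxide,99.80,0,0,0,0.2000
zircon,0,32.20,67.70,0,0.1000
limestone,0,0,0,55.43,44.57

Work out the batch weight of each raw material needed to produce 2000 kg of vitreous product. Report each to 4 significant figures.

Intermediates are displayed (rounded to four significant digits) when written out. Full precision is held at every stage. Every reported value receives exactly one rounding; derived quantities, which include four oxide percentages, ignition loss, yield, net glass mass, the totals, are computed in full precision, as given in question or answer, from the batch weights at 2000 kg of glass.
Per-oxide target masses for 2000 kg vitreous product:
  ZnO: 14.32% × 2000 = 286.4 kg
  SiO2: 42.65% × 2000 = 853.0 kg
  ZrO2: 2.974% × 2000 = 59.48 kg
  CaO: 40.06% × 2000 = 801.2 kg
A balance pass over the oxides, using the reported weights, against the basis in use (oxide sums agree with the targets modulo rounding of the values):
  ZnO: 287.0·0.9980 = 286.4 kg (target 286.4 kg)
  SiO2: 1584·0.5206 + 87.86·0.3220 = 852.9 kg (target 853.0 kg)
  ZrO2: 87.86·0.6770 = 59.48 kg (target 59.48 kg)
  CaO: 1584·0.4764 + 83.91·0.5543 = 801.1 kg (target 801.2 kg)
The glass-mass cross-check: net batch after ignition = 2000 kg (the targets, summed, come to 2000 kg; against the stated basis, 2000 kg — deltas are rounding alone).
Total batch = Σ batch = 2043 kg; Σ batch·LOI gives LOI loss = 42.81 kg; the yield ratio, glass ÷ batch: 97.90%.

Batch per 2000 kg vitreous product:
  CaSiO3: 1584 kg
  zinc oxide: 287.0 kg
  zircon: 87.86 kg
  limestone: 83.91 kg
Total batch = 2043 kg; LOI loss = 42.81 kg; yield = 97.90%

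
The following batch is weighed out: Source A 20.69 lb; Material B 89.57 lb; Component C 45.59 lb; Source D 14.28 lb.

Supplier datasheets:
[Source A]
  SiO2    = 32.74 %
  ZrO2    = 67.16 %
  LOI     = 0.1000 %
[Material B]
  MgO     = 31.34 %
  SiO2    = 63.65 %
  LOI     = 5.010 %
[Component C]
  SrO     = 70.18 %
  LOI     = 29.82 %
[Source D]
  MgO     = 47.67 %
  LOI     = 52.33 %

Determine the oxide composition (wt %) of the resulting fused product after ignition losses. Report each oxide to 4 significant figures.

Intermediates are shown, with 4-significant-figure rounding, between the steps. The working math holds full float precision at every stage — a single rounding finalizes each reported figure — derived quantities, which include totals, ignition loss, four oxide percentages, yield, glass mass, are computed at full float precision, as given in either problem or answer, starting from the weights per 144.6 lb of glass.
Oxide masses out of the charge:
  MgO: 89.57·0.3134 + 14.28·0.4767 = 34.88 lb
  SiO2: 20.69·0.3274 + 89.57·0.6365 = 63.79 lb
  SrO: 45.59·0.7018 = 32.00 lb
  ZrO2: 20.69·0.6716 = 13.90 lb
LOI: 20.69·0.001000 + 89.57·0.05010 + 45.59·0.2982 + 14.28·0.5233 = 25.58 lb
Glass = total batch minus LOI = 170.1 − 25.58 = 144.6 lb (the oxide masses sum to this)
wt %: oxide over glass, times 100

Glass mass = 144.6 lb (batch 170.1 − LOI 25.58).
Composition: MgO 24.13%, SiO2 44.13%, SrO 22.13%, ZrO2 9.613%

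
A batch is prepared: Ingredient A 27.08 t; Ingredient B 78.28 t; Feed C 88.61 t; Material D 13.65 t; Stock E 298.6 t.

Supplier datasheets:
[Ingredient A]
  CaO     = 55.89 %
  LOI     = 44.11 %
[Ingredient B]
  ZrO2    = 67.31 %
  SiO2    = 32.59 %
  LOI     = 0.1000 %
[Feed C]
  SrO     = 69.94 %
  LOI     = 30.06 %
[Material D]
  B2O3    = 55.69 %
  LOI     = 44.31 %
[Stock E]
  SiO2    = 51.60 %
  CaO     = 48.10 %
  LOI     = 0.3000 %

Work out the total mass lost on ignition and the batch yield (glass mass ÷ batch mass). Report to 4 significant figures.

Values along the way are printed rounded off to 4 significant digits on the page. All internal work runs at full precision all the way through; every reported value sees exactly one rounding — the derived quantities are computed in exact precision (the yield, the totals, ignition loss, glass mass, the five compositions) from the weighed amounts on 460.6 t of glass, as they appear in the problem or the answer.
Loss on ignition, line by line:
  Ingredient A: 27.08 × 0.4411 = 11.94 t
  Ingredient B: 78.28 × 0.001000 = 0.07828 t
  Feed C: 88.61 × 0.3006 = 26.64 t
  Material D: 13.65 × 0.4431 = 6.048 t
  Stock E: 298.6 × 0.003000 = 0.8958 t
Total LOI = 45.60 t
Glass = batch − LOI = 506.2 − 45.60 = 460.6 t

LOI loss = 45.60 t; glass = 460.6 t; yield = 90.99%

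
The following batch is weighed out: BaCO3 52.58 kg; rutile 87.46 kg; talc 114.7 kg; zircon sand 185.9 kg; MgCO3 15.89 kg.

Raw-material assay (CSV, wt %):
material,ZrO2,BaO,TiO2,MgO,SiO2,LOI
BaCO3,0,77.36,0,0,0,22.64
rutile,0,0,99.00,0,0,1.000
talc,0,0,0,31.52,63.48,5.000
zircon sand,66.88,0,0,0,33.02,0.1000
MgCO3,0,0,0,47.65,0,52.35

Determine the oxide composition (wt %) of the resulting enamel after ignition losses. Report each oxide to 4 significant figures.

Glass mass = 429.5 kg (batch 456.5 − LOI 27.02).
Composition: ZrO2 28.95%, BaO 9.470%, TiO2 20.16%, MgO 10.18%, SiO2 31.24%

Working values are printed, rounded to four significant figures, in the working — all arithmetic maintains exact precision at each step; a single rounding produces every reported number; the derived quantities are re-derived in exact precision (yield, totals, glass mass, five oxide percentages, LOI) from the weighed amounts for 429.5 kg of glass, as they appear in the problem or answer text.
What the batch supplies per oxide:
  ZrO2: 185.9·0.6688 = 124.3 kg
  BaO: 52.58·0.7736 = 40.68 kg
  TiO2: 87.46·0.9900 = 86.59 kg
  MgO: 114.7·0.3152 + 15.89·0.4765 = 43.73 kg
  SiO2: 114.7·0.6348 + 185.9·0.3302 = 134.2 kg
LOI: 52.58·0.2264 + 87.46·0.01000 + 114.7·0.05000 + 185.9·0.001000 + 15.89·0.5235 = 27.02 kg
batch − LOI leaves glass = 456.5 − 27.02 = 429.5 kg (the oxide masses sum to this)
each wt % is 100 × oxide ÷ glass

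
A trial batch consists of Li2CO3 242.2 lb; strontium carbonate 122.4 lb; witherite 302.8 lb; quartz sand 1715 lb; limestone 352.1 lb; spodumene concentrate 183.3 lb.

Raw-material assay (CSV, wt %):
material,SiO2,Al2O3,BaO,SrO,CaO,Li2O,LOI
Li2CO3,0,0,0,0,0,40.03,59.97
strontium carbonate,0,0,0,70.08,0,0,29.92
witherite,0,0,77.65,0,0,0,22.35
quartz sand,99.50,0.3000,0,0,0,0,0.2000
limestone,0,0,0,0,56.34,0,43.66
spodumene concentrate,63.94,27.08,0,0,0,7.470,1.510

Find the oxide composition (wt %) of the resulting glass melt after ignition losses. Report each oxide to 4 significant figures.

Glass mass = 2508 lb (batch 2918 − LOI 409.5).
Composition: SiO2 72.70%, Al2O3 2.184%, BaO 9.374%, SrO 3.420%, CaO 7.909%, Li2O 4.411%

Working values appear, with 4-significant-digit rounding, within the worked lines. All internal work keeps exact precision in every operation. A single rounding yields each reported result — all derived quantities are rebuilt in full float precision (net glass mass, yield, ignition loss, the totals, the six compositions) using the weight values per 2508 lb of glass precisely as stated by question or answer.
What the batch supplies per oxide:
  SiO2: 1715·0.9950 + 183.3·0.6394 = 1824 lb
  Al2O3: 1715·0.003000 + 183.3·0.2708 = 54.78 lb
  BaO: 302.8·0.7765 = 235.1 lb
  SrO: 122.4·0.7008 = 85.78 lb
  CaO: 352.1·0.5634 = 198.4 lb
  Li2O: 242.2·0.4003 + 183.3·0.07470 = 110.6 lb
LOI: 242.2·0.5997 + 122.4·0.2992 + 302.8·0.2235 + 1715·0.002000 + 352.1·0.4366 + 183.3·0.01510 = 409.5 lb
Net of LOI, the glass mass = 2918 − 409.5 = 2508 lb (consistent with Σ oxide mass)
wt %: oxide over glass, times 100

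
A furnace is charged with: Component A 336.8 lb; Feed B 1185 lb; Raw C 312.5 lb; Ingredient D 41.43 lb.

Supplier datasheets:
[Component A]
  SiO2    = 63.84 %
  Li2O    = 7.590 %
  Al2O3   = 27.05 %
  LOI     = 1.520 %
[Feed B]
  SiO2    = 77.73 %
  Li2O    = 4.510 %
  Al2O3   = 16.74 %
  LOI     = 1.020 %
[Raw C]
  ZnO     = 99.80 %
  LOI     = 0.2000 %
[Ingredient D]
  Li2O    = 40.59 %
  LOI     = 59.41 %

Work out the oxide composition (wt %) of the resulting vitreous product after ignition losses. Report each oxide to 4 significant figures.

Glass mass = 1833 lb (batch 1876 − LOI 42.44).
Composition: SiO2 61.97%, Li2O 5.227%, Al2O3 15.79%, ZnO 17.01%

Working values appear (rounded to four significant figures) as written; all arithmetic runs at exact precision in every operation; each reported number is rounded just once. The derived quantities (the yield, glass mass, LOI, the totals, four oxide percentages) are rebuilt starting from the weights at 1833 lb of glass at exact precision exactly as printed in problem or answer.
Oxide-by-oxide delivered mass:
  SiO2: 336.8·0.6384 + 1185·0.7773 = 1136 lb
  Li2O: 336.8·0.07590 + 1185·0.04510 + 41.43·0.4059 = 95.82 lb
  Al2O3: 336.8·0.2705 + 1185·0.1674 = 289.5 lb
  ZnO: 312.5·0.9980 = 311.9 lb
LOI: 336.8·0.01520 + 1185·0.01020 + 312.5·0.002000 + 41.43·0.5941 = 42.44 lb
Resulting glass, batch − LOI: 1876 − 42.44 = 1833 lb (= Σ oxide masses)
percent by weight: oxide/glass ×100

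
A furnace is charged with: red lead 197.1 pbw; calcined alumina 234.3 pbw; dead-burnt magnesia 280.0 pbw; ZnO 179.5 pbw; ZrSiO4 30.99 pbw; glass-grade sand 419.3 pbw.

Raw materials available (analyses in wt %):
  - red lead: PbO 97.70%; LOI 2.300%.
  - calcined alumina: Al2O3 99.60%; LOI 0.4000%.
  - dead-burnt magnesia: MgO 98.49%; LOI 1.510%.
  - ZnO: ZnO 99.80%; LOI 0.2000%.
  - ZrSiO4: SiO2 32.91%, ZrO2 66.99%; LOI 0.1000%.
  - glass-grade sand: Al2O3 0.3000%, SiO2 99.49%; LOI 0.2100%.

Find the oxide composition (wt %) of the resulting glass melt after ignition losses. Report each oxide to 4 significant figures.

Rounding to four significant digits governs each intermediate as printed; every computation maintains exact precision in all steps — every reported value takes exactly one rounding — all derived quantities (net glass mass, totals, LOI, six oxide percentages, yield) are carried in full float precision starting from the weights at 1330 pbw of glass, exactly as printed in the problem or the answer.
Oxide-by-oxide delivered mass:
  ZnO: 179.5·0.9980 = 179.1 pbw
  PbO: 197.1·0.9770 = 192.6 pbw
  MgO: 280.0·0.9849 = 275.8 pbw
  Al2O3: 234.3·0.9960 + 419.3·0.003000 = 234.6 pbw
  SiO2: 30.99·0.3291 + 419.3·0.9949 = 427.4 pbw
  ZrO2: 30.99·0.6699 = 20.76 pbw
LOI: 197.1·0.02300 + 234.3·0.004000 + 280.0·0.01510 + 179.5·0.002000 + 30.99·0.001000 + 419.3·0.002100 = 10.97 pbw
Glass mass = batch − LOI = 1341 − 10.97 = 1330 pbw (the oxide masses sum to this)
wt % = oxide mass / glass mass × 100

Glass mass = 1330 pbw (batch 1341 − LOI 10.97).
Composition: ZnO 13.47%, PbO 14.48%, MgO 20.73%, Al2O3 17.64%, SiO2 32.13%, ZrO2 1.561%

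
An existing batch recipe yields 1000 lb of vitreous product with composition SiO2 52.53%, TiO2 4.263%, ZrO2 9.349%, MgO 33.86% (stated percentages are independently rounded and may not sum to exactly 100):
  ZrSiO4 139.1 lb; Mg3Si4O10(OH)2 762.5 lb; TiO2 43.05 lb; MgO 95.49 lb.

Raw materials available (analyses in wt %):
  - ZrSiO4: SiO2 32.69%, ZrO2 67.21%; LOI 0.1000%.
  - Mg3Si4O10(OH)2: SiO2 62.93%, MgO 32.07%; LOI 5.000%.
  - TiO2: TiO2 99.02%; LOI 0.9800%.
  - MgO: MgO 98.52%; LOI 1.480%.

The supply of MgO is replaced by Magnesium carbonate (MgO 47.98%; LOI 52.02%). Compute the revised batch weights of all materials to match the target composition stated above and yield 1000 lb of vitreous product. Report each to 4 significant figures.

The whole derivation maintains full precision in all steps — rounding to four significant digits governs every in-between result as displayed. Every reported result carries a single rounding. All derived quantities, including the yield, four oxide percentages, glass mass, ignition loss, the totals, are recomputed using the weight values at 1000 lb of glass at exact precision exactly as printed in the problem or answer text.
Target masses of each oxide per 1000 lb vitreous product:
  SiO2: 52.53% × 1000 = 525.3 lb
  TiO2: 4.263% × 1000 = 42.63 lb
  ZrO2: 9.349% × 1000 = 93.49 lb
  MgO: 33.86% × 1000 = 338.6 lb
Per-oxide balance check with the batch weights as given, against the basis in use (summed amounts equal target values inside rounding margins):
  SiO2: 139.1·0.3269 + 762.5·0.6293 = 525.3 lb (target 525.3 lb)
  TiO2: 43.05·0.9902 = 42.63 lb (target 42.63 lb)
  ZrO2: 139.1·0.6721 = 93.49 lb (target 93.49 lb)
  MgO: 762.5·0.3207 + 196.1·0.4798 = 338.6 lb (target 338.6 lb)
Glass-mass closure: Σ batch − LOI loss = 1000 lb (per-oxide target masses sum to 1000 lb; the stated basis being 1000 lb — any gap is answer rounding).
Adding the batch up: Σ batch = 1141 lb; LOI loss = Σ batch·LOI = 140.7 lb; glass ÷ batch gives a yield of 87.67%.

Revised batch per 1000 lb vitreous product:
  ZrSiO4: 139.1 lb
  Mg3Si4O10(OH)2: 762.5 lb
  TiO2: 43.05 lb
  Magnesium carbonate: 196.1 lb
Total batch = 1141 lb; LOI loss = 140.7 lb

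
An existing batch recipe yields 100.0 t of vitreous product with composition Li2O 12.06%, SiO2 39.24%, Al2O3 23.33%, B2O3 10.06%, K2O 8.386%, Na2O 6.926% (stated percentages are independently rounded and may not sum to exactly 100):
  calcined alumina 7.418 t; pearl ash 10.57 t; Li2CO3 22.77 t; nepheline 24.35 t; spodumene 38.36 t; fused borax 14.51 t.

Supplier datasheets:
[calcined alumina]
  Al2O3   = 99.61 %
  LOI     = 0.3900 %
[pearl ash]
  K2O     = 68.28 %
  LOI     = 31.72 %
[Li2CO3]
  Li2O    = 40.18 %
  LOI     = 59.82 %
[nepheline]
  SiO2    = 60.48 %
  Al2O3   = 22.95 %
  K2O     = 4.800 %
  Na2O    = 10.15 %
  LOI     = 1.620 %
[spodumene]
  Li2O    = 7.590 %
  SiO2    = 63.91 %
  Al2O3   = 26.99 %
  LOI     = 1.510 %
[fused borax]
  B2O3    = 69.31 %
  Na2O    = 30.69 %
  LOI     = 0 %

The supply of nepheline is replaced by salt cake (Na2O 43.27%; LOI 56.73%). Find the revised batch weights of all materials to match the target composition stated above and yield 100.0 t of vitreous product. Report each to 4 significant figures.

Revised batch per 100.0 t vitreous product:
  calcined alumina: 6.785 t
  pearl ash: 12.28 t
  Li2CO3: 18.42 t
  salt cake: 5.712 t
  spodumene: 61.40 t
  fused borax: 14.51 t
Total batch = 119.1 t; LOI loss = 19.11 t

Each numeric step runs at exact precision end to end; mid-chain values are printed, rounded to four significant figures, alongside each step. Each reported number is rounded exactly once — all derived quantities are re-derived at full precision (the totals, glass mass, the yield, six oxide percentages, LOI) starting from the weights for 100.0 t of glass, precisely as stated by the question or the answer.
Oxide mass targets, per 100.0 t vitreous product:
  Li2O: 12.06% × 100.0 = 12.06 t
  SiO2: 39.24% × 100.0 = 39.24 t
  Al2O3: 23.33% × 100.0 = 23.33 t
  B2O3: 10.06% × 100.0 = 10.06 t
  K2O: 8.386% × 100.0 = 8.386 t
  Na2O: 6.926% × 100.0 = 6.926 t
Sums-versus-targets review working from each reported weight, for the quoted basis mass (sum by sum, the targets are met once rounding is allowed for):
  Li2O: 18.42·0.4018 + 61.40·0.07590 = 12.06 t (target 12.06 t)
  SiO2: 61.40·0.6391 = 39.24 t (target 39.24 t)
  Al2O3: 6.785·0.9961 + 61.40·0.2699 = 23.33 t (target 23.33 t)
  B2O3: 14.51·0.6931 = 10.06 t (target 10.06 t)
  K2O: 12.28·0.6828 = 8.385 t (target 8.386 t)
  Na2O: 5.712·0.4327 + 14.51·0.3069 = 6.925 t (target 6.926 t)
Auditing the glass mass value: total charge less LOI = 100.0 t (the Σ of target masses is 100.0 t; versus the stated basis of 100.0 t — differing by rounding only).
Total batch = Σ batch = 119.1 t; Σ batch·LOI gives LOI loss = 19.11 t; as yield: glass ÷ batch → 83.96%.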